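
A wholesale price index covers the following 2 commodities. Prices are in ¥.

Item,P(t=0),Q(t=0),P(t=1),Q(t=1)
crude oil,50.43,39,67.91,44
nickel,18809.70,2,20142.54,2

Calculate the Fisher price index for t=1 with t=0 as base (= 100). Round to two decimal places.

108.54

Laspeyres component (base-period weights):
ΣP(t=1)Q(t=0) = 67.91×39 + 20142.54×2 = 2648.49 + 40285.08 = 42933.57
ΣP(t=0)Q(t=0) = 50.43×39 + 18809.70×2 = 1966.77 + 37619.4 = 39586.17
L = 42933.57 / 39586.17 × 100 = 108.4560
Paasche component (current-period weights):
ΣP(t=1)Q(t=1) = 67.91×44 + 20142.54×2 = 2988.04 + 40285.08 = 43273.12
ΣP(t=0)Q(t=1) = 50.43×44 + 18809.70×2 = 2218.92 + 37619.4 = 39838.32
P = 43273.12 / 39838.32 × 100 = 108.6218
Fisher = √(L × P) = √(108.4560 × 108.6218) = 108.5389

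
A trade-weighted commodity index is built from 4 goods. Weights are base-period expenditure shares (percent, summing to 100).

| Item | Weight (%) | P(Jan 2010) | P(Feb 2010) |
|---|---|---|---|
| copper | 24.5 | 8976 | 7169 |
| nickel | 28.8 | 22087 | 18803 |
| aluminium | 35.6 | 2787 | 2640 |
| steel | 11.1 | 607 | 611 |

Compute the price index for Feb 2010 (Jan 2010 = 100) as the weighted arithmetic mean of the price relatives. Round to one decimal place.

89.0

copper: 24.5 × (7169/8976) = 24.5 × 0.798685 = 19.5678
nickel: 28.8 × (18803/22087) = 28.8 × 0.851315 = 24.5179
aluminium: 35.6 × (2640/2787) = 35.6 × 0.947255 = 33.7223
steel: 11.1 × (611/607) = 11.1 × 1.006590 = 11.1731
Index = Σ wᵢ·(p₁ᵢ/p₀ᵢ) = 19.5678 + 24.5179 + 33.7223 + 11.1731 = 88.9811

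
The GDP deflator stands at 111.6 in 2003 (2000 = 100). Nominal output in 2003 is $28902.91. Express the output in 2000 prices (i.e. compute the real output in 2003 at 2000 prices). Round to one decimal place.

25898.7

Real = Nominal ÷ (Index/100) = 28902.91 ÷ (111.6/100)
     = 28902.91 ÷ 1.116 = 25898.6649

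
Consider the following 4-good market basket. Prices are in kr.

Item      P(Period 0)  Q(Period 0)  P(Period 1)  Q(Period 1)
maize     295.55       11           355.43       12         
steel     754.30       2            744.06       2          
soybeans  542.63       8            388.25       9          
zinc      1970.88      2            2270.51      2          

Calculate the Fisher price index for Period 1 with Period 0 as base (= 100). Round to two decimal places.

99.68

Laspeyres component (base-period weights):
ΣP(Period 1)Q(Period 0) = 355.43×11 + 744.06×2 + 388.25×8 + 2270.51×2 = 3909.73 + 1488.12 + 3106 + 4541.02 = 13044.87
ΣP(Period 0)Q(Period 0) = 295.55×11 + 754.30×2 + 542.63×8 + 1970.88×2 = 3251.05 + 1508.6 + 4341.04 + 3941.76 = 13042.45
L = 13044.87 / 13042.45 × 100 = 100.0186
Paasche component (current-period weights):
ΣP(Period 1)Q(Period 1) = 355.43×12 + 744.06×2 + 388.25×9 + 2270.51×2 = 4265.16 + 1488.12 + 3494.25 + 4541.02 = 13788.55
ΣP(Period 0)Q(Period 1) = 295.55×12 + 754.30×2 + 542.63×9 + 1970.88×2 = 3546.6 + 1508.6 + 4883.67 + 3941.76 = 13880.63
P = 13788.55 / 13880.63 × 100 = 99.3366
Fisher = √(L × P) = √(100.0186 × 99.3366) = 99.6770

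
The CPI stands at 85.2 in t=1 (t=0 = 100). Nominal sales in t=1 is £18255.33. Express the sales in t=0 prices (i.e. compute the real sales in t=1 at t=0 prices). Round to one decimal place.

21426.4

Real = Nominal ÷ (Index/100) = 18255.33 ÷ (85.2/100)
     = 18255.33 ÷ 0.852 = 21426.4437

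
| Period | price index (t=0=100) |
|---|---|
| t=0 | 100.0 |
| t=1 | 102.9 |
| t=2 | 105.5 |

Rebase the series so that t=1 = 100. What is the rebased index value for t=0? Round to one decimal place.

Rebased(t=0) = 100.0 / 102.9 × 100 = 97.1817

97.2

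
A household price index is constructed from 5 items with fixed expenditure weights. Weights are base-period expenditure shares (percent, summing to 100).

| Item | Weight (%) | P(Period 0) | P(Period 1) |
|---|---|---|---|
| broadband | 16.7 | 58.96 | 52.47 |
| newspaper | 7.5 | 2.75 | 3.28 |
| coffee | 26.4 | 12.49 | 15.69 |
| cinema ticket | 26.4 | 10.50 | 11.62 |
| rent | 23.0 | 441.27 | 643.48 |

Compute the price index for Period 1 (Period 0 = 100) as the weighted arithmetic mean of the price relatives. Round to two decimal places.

119.73

broadband: 16.7 × (52.47/58.96) = 16.7 × 0.889925 = 14.8618
newspaper: 7.5 × (3.28/2.75) = 7.5 × 1.192727 = 8.9455
coffee: 26.4 × (15.69/12.49) = 26.4 × 1.256205 = 33.1638
cinema ticket: 26.4 × (11.62/10.50) = 26.4 × 1.106667 = 29.2160
rent: 23.0 × (643.48/441.27) = 23.0 × 1.458246 = 33.5396
Index = Σ wᵢ·(p₁ᵢ/p₀ᵢ) = 14.8618 + 8.9455 + 33.1638 + 29.2160 + 33.5396 = 119.7267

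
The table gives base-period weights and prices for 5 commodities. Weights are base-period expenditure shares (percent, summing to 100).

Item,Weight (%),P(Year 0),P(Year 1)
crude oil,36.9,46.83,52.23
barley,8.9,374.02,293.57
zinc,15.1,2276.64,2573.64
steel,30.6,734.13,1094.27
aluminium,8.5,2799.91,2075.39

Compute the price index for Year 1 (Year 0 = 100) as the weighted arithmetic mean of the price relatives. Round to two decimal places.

crude oil: 36.9 × (52.23/46.83) = 36.9 × 1.115311 = 41.1550
barley: 8.9 × (293.57/374.02) = 8.9 × 0.784905 = 6.9857
zinc: 15.1 × (2573.64/2276.64) = 15.1 × 1.130455 = 17.0699
steel: 30.6 × (1094.27/734.13) = 30.6 × 1.490567 = 45.6114
aluminium: 8.5 × (2075.39/2799.91) = 8.5 × 0.741235 = 6.3005
Index = Σ wᵢ·(p₁ᵢ/p₀ᵢ) = 41.1550 + 6.9857 + 17.0699 + 45.6114 + 6.3005 = 117.1223

117.12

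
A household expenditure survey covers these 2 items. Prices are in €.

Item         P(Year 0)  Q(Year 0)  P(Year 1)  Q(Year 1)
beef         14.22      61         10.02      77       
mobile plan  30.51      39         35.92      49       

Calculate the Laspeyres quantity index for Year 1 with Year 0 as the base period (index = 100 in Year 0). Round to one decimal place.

125.9

Laspeyres quantity index uses base-period prices as weights.
ΣP(Year 0)·Q(Year 1) = 14.22×77 + 30.51×49 = 1094.94 + 1494.99 = 2589.93
ΣP(Year 0)·Q(Year 0) = 14.22×61 + 30.51×39 = 867.42 + 1189.89 = 2057.31
Index = 2589.93 / 2057.31 × 100 = 125.8891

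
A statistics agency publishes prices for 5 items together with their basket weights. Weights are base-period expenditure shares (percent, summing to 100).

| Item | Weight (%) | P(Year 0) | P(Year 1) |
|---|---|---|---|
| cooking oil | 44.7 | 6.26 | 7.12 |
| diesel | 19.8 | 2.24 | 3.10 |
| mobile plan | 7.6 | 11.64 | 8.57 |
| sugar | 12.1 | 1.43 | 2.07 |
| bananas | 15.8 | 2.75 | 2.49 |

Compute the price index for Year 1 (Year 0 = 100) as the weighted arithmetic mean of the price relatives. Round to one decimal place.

115.7

cooking oil: 44.7 × (7.12/6.26) = 44.7 × 1.137380 = 50.8409
diesel: 19.8 × (3.10/2.24) = 19.8 × 1.383929 = 27.4018
mobile plan: 7.6 × (8.57/11.64) = 7.6 × 0.736254 = 5.5955
sugar: 12.1 × (2.07/1.43) = 12.1 × 1.447552 = 17.5154
bananas: 15.8 × (2.49/2.75) = 15.8 × 0.905455 = 14.3062
Index = Σ wᵢ·(p₁ᵢ/p₀ᵢ) = 50.8409 + 27.4018 + 5.5955 + 17.5154 + 14.3062 = 115.6598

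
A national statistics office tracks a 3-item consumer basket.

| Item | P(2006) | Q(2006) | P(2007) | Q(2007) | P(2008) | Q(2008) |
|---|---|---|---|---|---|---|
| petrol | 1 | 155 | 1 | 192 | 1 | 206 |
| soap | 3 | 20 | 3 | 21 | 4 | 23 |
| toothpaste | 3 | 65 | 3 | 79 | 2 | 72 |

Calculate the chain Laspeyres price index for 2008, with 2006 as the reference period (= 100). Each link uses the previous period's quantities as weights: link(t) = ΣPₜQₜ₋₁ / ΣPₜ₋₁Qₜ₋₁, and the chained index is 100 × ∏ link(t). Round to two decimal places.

Link 2006→2007:
ΣP(2007)Q(2006) = 1×155 + 3×20 + 3×65 = 155 + 60 + 195 = 410
ΣP(2006)Q(2006) = 1×155 + 3×20 + 3×65 = 155 + 60 + 195 = 410
link = 410/410 = 1.000000
Link 2007→2008:
ΣP(2008)Q(2007) = 1×192 + 4×21 + 2×79 = 192 + 84 + 158 = 434
ΣP(2007)Q(2007) = 1×192 + 3×21 + 3×79 = 192 + 63 + 237 = 492
link = 434/492 = 0.882114
Chained index = 100 × 1.000000 × 0.882114 = 88.2114

88.21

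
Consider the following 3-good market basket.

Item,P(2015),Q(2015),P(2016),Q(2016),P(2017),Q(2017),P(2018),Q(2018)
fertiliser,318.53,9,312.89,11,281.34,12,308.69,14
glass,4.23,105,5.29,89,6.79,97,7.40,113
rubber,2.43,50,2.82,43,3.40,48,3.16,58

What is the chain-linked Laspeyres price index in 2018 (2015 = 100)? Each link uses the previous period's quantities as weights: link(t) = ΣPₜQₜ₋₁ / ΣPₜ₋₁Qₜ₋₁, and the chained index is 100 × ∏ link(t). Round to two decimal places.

106.28

Link 2015→2016:
ΣP(2016)Q(2015) = 312.89×9 + 5.29×105 + 2.82×50 = 2816.01 + 555.45 + 141 = 3512.46
ΣP(2015)Q(2015) = 318.53×9 + 4.23×105 + 2.43×50 = 2866.77 + 444.15 + 121.5 = 3432.42
link = 3512.46/3432.42 = 1.023319
Link 2016→2017:
ΣP(2017)Q(2016) = 281.34×11 + 6.79×89 + 3.40×43 = 3094.74 + 604.31 + 146.2 = 3845.25
ΣP(2016)Q(2016) = 312.89×11 + 5.29×89 + 2.82×43 = 3441.79 + 470.81 + 121.26 = 4033.86
link = 3845.25/4033.86 = 0.953243
Link 2017→2018:
ΣP(2018)Q(2017) = 308.69×12 + 7.40×97 + 3.16×48 = 3704.28 + 717.8 + 151.68 = 4573.76
ΣP(2017)Q(2017) = 281.34×12 + 6.79×97 + 3.40×48 = 3376.08 + 658.63 + 163.2 = 4197.91
link = 4573.76/4197.91 = 1.089533
Chained index = 100 × 1.023319 × 0.953243 × 1.089533 = 106.2808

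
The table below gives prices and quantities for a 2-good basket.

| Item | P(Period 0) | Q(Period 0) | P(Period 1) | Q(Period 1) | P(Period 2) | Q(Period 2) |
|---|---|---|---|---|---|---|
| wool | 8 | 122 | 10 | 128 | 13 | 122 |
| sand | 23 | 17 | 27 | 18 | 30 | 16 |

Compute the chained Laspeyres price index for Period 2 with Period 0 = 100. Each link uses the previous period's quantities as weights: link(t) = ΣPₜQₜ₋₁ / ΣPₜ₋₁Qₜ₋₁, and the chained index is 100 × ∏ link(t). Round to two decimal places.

153.29

Link Period 0→Period 1:
ΣP(Period 1)Q(Period 0) = 10×122 + 27×17 = 1220 + 459 = 1679
ΣP(Period 0)Q(Period 0) = 8×122 + 23×17 = 976 + 391 = 1367
link = 1679/1367 = 1.228237
Link Period 1→Period 2:
ΣP(Period 2)Q(Period 1) = 13×128 + 30×18 = 1664 + 540 = 2204
ΣP(Period 1)Q(Period 1) = 10×128 + 27×18 = 1280 + 486 = 1766
link = 2204/1766 = 1.248018
Chained index = 100 × 1.228237 × 1.248018 = 153.2862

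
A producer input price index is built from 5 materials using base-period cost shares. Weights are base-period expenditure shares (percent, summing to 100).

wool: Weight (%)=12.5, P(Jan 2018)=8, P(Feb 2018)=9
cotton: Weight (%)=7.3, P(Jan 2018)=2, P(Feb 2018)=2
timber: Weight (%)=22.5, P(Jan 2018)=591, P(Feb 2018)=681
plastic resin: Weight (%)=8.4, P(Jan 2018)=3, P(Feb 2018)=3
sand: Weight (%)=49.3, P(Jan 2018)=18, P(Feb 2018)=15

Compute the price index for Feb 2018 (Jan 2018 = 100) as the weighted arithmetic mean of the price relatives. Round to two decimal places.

96.77

wool: 12.5 × (9/8) = 12.5 × 1.125000 = 14.0625
cotton: 7.3 × (2/2) = 7.3 × 1.000000 = 7.3000
timber: 22.5 × (681/591) = 22.5 × 1.152284 = 25.9264
plastic resin: 8.4 × (3/3) = 8.4 × 1.000000 = 8.4000
sand: 49.3 × (15/18) = 49.3 × 0.833333 = 41.0833
Index = Σ wᵢ·(p₁ᵢ/p₀ᵢ) = 14.0625 + 7.3000 + 25.9264 + 8.4000 + 41.0833 = 96.7722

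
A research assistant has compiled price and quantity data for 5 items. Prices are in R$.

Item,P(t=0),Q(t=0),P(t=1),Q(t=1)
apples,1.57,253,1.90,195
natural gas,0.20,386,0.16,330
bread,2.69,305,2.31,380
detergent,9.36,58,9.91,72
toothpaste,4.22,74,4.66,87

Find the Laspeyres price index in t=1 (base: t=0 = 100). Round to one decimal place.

Laspeyres price index uses base-period quantities as weights.
ΣP(t=1)·Q(t=0) = 1.90×253 + 0.16×386 + 2.31×305 + 9.91×58 + 4.66×74 = 480.7 + 61.76 + 704.55 + 574.78 + 344.84 = 2166.63
ΣP(t=0)·Q(t=0) = 1.57×253 + 0.20×386 + 2.69×305 + 9.36×58 + 4.22×74 = 397.21 + 77.2 + 820.45 + 542.88 + 312.28 = 2150.02
Index = 2166.63 / 2150.02 × 100 = 100.7726

100.8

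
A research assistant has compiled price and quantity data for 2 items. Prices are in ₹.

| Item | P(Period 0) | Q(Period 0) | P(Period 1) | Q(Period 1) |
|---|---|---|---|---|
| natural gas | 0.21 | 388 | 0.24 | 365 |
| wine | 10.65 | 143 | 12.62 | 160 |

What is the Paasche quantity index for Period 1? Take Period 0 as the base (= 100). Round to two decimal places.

111.01

Paasche quantity index uses current-period prices as weights.
ΣP(Period 1)·Q(Period 1) = 0.24×365 + 12.62×160 = 87.6 + 2019.2 = 2106.8
ΣP(Period 1)·Q(Period 0) = 0.24×388 + 12.62×143 = 93.12 + 1804.66 = 1897.78
Index = 2106.8 / 1897.78 × 100 = 111.0139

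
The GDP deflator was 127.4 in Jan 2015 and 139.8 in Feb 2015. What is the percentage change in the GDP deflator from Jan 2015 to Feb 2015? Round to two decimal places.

Change = (139.8 − 127.4) / 127.4 × 100
       = 12.4 / 127.4 × 100 = 9.7331%

9.73%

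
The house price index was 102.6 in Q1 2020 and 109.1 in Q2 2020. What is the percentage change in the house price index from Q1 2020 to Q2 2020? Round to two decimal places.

Change = (109.1 − 102.6) / 102.6 × 100
       = 6.5 / 102.6 × 100 = 6.3353%

6.34%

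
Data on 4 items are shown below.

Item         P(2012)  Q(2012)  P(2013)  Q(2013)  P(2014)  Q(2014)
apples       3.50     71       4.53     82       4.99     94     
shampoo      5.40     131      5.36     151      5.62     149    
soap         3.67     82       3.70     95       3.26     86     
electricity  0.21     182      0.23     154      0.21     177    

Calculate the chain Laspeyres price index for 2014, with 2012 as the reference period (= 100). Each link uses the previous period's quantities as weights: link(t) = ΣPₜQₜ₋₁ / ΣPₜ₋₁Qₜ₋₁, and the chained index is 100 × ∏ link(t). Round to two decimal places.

107.88

Link 2012→2013:
ΣP(2013)Q(2012) = 4.53×71 + 5.36×131 + 3.70×82 + 0.23×182 = 321.63 + 702.16 + 303.4 + 41.86 = 1369.05
ΣP(2012)Q(2012) = 3.50×71 + 5.40×131 + 3.67×82 + 0.21×182 = 248.5 + 707.4 + 300.94 + 38.22 = 1295.06
link = 1369.05/1295.06 = 1.057132
Link 2013→2014:
ΣP(2014)Q(2013) = 4.99×82 + 5.62×151 + 3.26×95 + 0.21×154 = 409.18 + 848.62 + 309.7 + 32.34 = 1599.84
ΣP(2013)Q(2013) = 4.53×82 + 5.36×151 + 3.70×95 + 0.23×154 = 371.46 + 809.36 + 351.5 + 35.42 = 1567.74
link = 1599.84/1567.74 = 1.020475
Chained index = 100 × 1.057132 × 1.020475 = 107.8778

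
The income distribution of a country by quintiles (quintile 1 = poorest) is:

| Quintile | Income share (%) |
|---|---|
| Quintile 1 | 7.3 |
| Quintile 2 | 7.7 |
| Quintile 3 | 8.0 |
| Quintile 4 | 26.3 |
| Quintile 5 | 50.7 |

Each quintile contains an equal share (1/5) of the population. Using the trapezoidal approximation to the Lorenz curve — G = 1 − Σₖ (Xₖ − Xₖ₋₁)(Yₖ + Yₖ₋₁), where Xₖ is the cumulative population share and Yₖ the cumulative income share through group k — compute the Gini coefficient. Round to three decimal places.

Cumulative income shares Yₖ: 0.0730, 0.1500, 0.2300, 0.4930, 1.0000
Σ (Xₖ−Xₖ₋₁)(Yₖ+Yₖ₋₁) = (1/5)(0.0730+0.0000) + (1/5)(0.1500+0.0730) + (1/5)(0.2300+0.1500) + (1/5)(0.4930+0.2300) + (1/5)(1.0000+0.4930)
  = 0.0146 + 0.0446 + 0.0760 + 0.1446 + 0.2986 = 0.5784
G = 1 − 0.5784 = 0.4216

0.422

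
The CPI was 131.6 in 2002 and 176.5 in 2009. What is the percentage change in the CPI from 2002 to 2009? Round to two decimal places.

34.12%

Change = (176.5 − 131.6) / 131.6 × 100
       = 44.9 / 131.6 × 100 = 34.1185%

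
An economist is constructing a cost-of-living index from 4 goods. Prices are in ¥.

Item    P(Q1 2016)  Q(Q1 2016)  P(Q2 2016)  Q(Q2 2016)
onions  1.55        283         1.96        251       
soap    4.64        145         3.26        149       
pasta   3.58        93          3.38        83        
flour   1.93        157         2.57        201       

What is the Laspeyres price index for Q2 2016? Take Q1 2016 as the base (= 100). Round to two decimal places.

Laspeyres price index uses base-period quantities as weights.
ΣP(Q2 2016)·Q(Q1 2016) = 1.96×283 + 3.26×145 + 3.38×93 + 2.57×157 = 554.68 + 472.7 + 314.34 + 403.49 = 1745.21
ΣP(Q1 2016)·Q(Q1 2016) = 1.55×283 + 4.64×145 + 3.58×93 + 1.93×157 = 438.65 + 672.8 + 332.94 + 303.01 = 1747.4
Index = 1745.21 / 1747.4 × 100 = 99.8747

99.87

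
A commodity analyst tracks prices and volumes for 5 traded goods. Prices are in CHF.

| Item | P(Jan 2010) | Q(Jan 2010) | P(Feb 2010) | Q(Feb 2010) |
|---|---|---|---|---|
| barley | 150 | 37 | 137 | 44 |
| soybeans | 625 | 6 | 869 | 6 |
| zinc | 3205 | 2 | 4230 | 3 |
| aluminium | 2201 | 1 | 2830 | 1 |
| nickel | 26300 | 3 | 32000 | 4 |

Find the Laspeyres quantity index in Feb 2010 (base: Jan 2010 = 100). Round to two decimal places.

Laspeyres quantity index uses base-period prices as weights.
ΣP(Jan 2010)·Q(Feb 2010) = 150×44 + 625×6 + 3205×3 + 2201×1 + 26300×4 = 6600 + 3750 + 9615 + 2201 + 105200 = 127366
ΣP(Jan 2010)·Q(Jan 2010) = 150×37 + 625×6 + 3205×2 + 2201×1 + 26300×3 = 5550 + 3750 + 6410 + 2201 + 78900 = 96811
Index = 127366 / 96811 × 100 = 131.5615

131.56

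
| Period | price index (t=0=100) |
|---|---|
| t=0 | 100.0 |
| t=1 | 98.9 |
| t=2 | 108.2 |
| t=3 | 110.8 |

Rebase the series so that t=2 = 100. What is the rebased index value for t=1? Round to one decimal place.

Rebased(t=1) = 98.9 / 108.2 × 100 = 91.4048

91.4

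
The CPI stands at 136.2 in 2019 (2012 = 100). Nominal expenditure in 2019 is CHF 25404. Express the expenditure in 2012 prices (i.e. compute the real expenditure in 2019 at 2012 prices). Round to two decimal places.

18651.98

Real = Nominal ÷ (Index/100) = 25404 ÷ (136.2/100)
     = 25404 ÷ 1.362 = 18651.9824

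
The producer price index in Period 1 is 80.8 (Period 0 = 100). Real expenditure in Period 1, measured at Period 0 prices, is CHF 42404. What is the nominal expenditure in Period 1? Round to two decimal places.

34262.43

Nominal = Real × (Index/100) = 42404 × (80.8/100)
        = 42404 × 0.808 = 34262.4320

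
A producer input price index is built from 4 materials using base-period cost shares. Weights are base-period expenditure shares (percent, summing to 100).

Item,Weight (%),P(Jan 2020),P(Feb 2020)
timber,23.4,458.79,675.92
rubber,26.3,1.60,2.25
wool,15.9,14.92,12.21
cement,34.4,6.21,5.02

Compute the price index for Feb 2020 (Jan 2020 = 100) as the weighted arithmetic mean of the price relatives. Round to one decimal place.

112.3

timber: 23.4 × (675.92/458.79) = 23.4 × 1.473267 = 34.4744
rubber: 26.3 × (2.25/1.60) = 26.3 × 1.406250 = 36.9844
wool: 15.9 × (12.21/14.92) = 15.9 × 0.818365 = 13.0120
cement: 34.4 × (5.02/6.21) = 34.4 × 0.808374 = 27.8081
Index = Σ wᵢ·(p₁ᵢ/p₀ᵢ) = 34.4744 + 36.9844 + 13.0120 + 27.8081 = 112.2789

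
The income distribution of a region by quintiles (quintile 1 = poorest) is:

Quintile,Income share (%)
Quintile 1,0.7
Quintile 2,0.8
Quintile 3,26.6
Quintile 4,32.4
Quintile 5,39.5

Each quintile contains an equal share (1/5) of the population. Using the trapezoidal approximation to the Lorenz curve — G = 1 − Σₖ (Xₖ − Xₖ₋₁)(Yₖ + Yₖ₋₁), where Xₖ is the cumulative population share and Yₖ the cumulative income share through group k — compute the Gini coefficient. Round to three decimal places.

Cumulative income shares Yₖ: 0.0070, 0.0150, 0.2810, 0.6050, 1.0000
Σ (Xₖ−Xₖ₋₁)(Yₖ+Yₖ₋₁) = (1/5)(0.0070+0.0000) + (1/5)(0.0150+0.0070) + (1/5)(0.2810+0.0150) + (1/5)(0.6050+0.2810) + (1/5)(1.0000+0.6050)
  = 0.0014 + 0.0044 + 0.0592 + 0.1772 + 0.3210 = 0.5632
G = 1 − 0.5632 = 0.4368

0.437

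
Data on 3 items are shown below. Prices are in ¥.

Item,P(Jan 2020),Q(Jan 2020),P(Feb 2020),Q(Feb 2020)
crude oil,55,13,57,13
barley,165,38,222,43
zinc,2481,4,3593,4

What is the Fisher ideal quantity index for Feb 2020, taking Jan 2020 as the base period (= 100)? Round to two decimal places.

Laspeyres component (base-period weights):
ΣP(Jan 2020)Q(Feb 2020) = 55×13 + 165×43 + 2481×4 = 715 + 7095 + 9924 = 17734
ΣP(Jan 2020)Q(Jan 2020) = 55×13 + 165×38 + 2481×4 = 715 + 6270 + 9924 = 16909
L = 17734 / 16909 × 100 = 104.8791
Paasche component (current-period weights):
ΣP(Feb 2020)Q(Feb 2020) = 57×13 + 222×43 + 3593×4 = 741 + 9546 + 14372 = 24659
ΣP(Feb 2020)Q(Jan 2020) = 57×13 + 222×38 + 3593×4 = 741 + 8436 + 14372 = 23549
P = 24659 / 23549 × 100 = 104.7136
Fisher = √(L × P) = √(104.8791 × 104.7136) = 104.7963

104.80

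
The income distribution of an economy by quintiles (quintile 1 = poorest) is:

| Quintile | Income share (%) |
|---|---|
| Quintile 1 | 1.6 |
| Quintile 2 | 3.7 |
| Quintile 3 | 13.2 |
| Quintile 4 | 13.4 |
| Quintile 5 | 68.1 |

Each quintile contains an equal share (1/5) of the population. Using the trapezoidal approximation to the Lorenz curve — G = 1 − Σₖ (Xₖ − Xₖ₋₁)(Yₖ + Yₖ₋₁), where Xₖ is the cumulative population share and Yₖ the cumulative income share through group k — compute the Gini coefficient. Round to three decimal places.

0.571

Cumulative income shares Yₖ: 0.0160, 0.0530, 0.1850, 0.3190, 1.0000
Σ (Xₖ−Xₖ₋₁)(Yₖ+Yₖ₋₁) = (1/5)(0.0160+0.0000) + (1/5)(0.0530+0.0160) + (1/5)(0.1850+0.0530) + (1/5)(0.3190+0.1850) + (1/5)(1.0000+0.3190)
  = 0.0032 + 0.0138 + 0.0476 + 0.1008 + 0.2638 = 0.4292
G = 1 − 0.4292 = 0.5708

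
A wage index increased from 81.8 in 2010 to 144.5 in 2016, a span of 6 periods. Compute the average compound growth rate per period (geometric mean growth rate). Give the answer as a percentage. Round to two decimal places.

Growth factor = (144.5/81.8)^(1/6) = (1.766504)^(1/6) = 1.099476
Growth rate = 1.099476 − 1 = 0.099476 = 9.9476%

9.95%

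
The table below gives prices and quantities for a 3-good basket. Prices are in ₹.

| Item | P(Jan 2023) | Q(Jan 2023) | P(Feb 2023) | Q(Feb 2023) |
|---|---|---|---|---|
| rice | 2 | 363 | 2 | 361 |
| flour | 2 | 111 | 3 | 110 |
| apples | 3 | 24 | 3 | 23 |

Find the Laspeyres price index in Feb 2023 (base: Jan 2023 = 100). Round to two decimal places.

Laspeyres price index uses base-period quantities as weights.
ΣP(Feb 2023)·Q(Jan 2023) = 2×363 + 3×111 + 3×24 = 726 + 333 + 72 = 1131
ΣP(Jan 2023)·Q(Jan 2023) = 2×363 + 2×111 + 3×24 = 726 + 222 + 72 = 1020
Index = 1131 / 1020 × 100 = 110.8824

110.88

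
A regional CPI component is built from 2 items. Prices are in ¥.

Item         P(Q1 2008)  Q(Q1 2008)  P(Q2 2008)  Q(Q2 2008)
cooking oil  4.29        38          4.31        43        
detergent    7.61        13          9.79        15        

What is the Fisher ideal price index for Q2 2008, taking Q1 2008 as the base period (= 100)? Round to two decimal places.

Laspeyres component (base-period weights):
ΣP(Q2 2008)Q(Q1 2008) = 4.31×38 + 9.79×13 = 163.78 + 127.27 = 291.05
ΣP(Q1 2008)Q(Q1 2008) = 4.29×38 + 7.61×13 = 163.02 + 98.93 = 261.95
L = 291.05 / 261.95 × 100 = 111.1090
Paasche component (current-period weights):
ΣP(Q2 2008)Q(Q2 2008) = 4.31×43 + 9.79×15 = 185.33 + 146.85 = 332.18
ΣP(Q1 2008)Q(Q2 2008) = 4.29×43 + 7.61×15 = 184.47 + 114.15 = 298.62
P = 332.18 / 298.62 × 100 = 111.2384
Fisher = √(L × P) = √(111.1090 × 111.2384) = 111.1737

111.17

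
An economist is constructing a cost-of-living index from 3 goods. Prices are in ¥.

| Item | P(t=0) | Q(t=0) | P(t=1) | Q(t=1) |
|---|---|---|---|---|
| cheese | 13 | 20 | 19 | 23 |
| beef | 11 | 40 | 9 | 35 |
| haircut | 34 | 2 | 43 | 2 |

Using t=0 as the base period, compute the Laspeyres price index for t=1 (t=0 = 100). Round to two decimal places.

Laspeyres price index uses base-period quantities as weights.
ΣP(t=1)·Q(t=0) = 19×20 + 9×40 + 43×2 = 380 + 360 + 86 = 826
ΣP(t=0)·Q(t=0) = 13×20 + 11×40 + 34×2 = 260 + 440 + 68 = 768
Index = 826 / 768 × 100 = 107.5521

107.55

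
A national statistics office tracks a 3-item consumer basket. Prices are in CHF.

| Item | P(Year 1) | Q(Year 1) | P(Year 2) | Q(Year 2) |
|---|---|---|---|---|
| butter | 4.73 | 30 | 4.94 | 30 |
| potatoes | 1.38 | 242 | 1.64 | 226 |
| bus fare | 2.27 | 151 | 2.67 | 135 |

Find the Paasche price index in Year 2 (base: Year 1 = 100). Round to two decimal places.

115.66

Paasche price index uses current-period quantities as weights.
ΣP(Year 2)·Q(Year 2) = 4.94×30 + 1.64×226 + 2.67×135 = 148.2 + 370.64 + 360.45 = 879.29
ΣP(Year 1)·Q(Year 2) = 4.73×30 + 1.38×226 + 2.27×135 = 141.9 + 311.88 + 306.45 = 760.23
Index = 879.29 / 760.23 × 100 = 115.6610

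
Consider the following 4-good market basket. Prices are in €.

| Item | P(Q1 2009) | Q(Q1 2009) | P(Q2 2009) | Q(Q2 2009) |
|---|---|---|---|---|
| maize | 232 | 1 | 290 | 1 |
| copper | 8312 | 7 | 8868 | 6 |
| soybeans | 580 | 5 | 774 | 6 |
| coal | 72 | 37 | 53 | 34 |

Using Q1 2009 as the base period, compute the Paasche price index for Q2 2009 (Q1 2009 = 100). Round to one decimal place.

Paasche price index uses current-period quantities as weights.
ΣP(Q2 2009)·Q(Q2 2009) = 290×1 + 8868×6 + 774×6 + 53×34 = 290 + 53208 + 4644 + 1802 = 59944
ΣP(Q1 2009)·Q(Q2 2009) = 232×1 + 8312×6 + 580×6 + 72×34 = 232 + 49872 + 3480 + 2448 = 56032
Index = 59944 / 56032 × 100 = 106.9817

107.0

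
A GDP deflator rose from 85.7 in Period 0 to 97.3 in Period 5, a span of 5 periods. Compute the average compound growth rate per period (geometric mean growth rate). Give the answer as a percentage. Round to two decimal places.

2.57%

Growth factor = (97.3/85.7)^(1/5) = (1.135356)^(1/5) = 1.025714
Growth rate = 1.025714 − 1 = 0.025714 = 2.5714%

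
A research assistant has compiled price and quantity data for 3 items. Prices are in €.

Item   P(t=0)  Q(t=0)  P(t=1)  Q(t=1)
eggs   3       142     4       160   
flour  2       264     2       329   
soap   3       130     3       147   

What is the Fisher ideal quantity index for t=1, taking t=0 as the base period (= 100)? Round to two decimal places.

117.26

Laspeyres component (base-period weights):
ΣP(t=0)Q(t=1) = 3×160 + 2×329 + 3×147 = 480 + 658 + 441 = 1579
ΣP(t=0)Q(t=0) = 3×142 + 2×264 + 3×130 = 426 + 528 + 390 = 1344
L = 1579 / 1344 × 100 = 117.4851
Paasche component (current-period weights):
ΣP(t=1)Q(t=1) = 4×160 + 2×329 + 3×147 = 640 + 658 + 441 = 1739
ΣP(t=1)Q(t=0) = 4×142 + 2×264 + 3×130 = 568 + 528 + 390 = 1486
P = 1739 / 1486 × 100 = 117.0256
Fisher = √(L × P) = √(117.4851 × 117.0256) = 117.2551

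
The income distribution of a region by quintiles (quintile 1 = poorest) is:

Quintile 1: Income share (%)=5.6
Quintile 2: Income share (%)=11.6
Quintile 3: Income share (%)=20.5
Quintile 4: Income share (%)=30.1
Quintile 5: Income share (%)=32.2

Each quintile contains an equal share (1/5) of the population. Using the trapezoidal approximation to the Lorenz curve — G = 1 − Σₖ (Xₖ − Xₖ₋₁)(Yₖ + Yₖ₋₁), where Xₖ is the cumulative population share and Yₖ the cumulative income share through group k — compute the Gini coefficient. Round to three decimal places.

0.287

Cumulative income shares Yₖ: 0.0560, 0.1720, 0.3770, 0.6780, 1.0000
Σ (Xₖ−Xₖ₋₁)(Yₖ+Yₖ₋₁) = (1/5)(0.0560+0.0000) + (1/5)(0.1720+0.0560) + (1/5)(0.3770+0.1720) + (1/5)(0.6780+0.3770) + (1/5)(1.0000+0.6780)
  = 0.0112 + 0.0456 + 0.1098 + 0.2110 + 0.3356 = 0.7132
G = 1 − 0.7132 = 0.2868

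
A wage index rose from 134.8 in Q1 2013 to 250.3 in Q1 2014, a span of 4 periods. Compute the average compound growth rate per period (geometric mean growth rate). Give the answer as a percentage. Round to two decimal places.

Growth factor = (250.3/134.8)^(1/4) = (1.856825)^(1/4) = 1.167328
Growth rate = 1.167328 − 1 = 0.167328 = 16.7328%

16.73%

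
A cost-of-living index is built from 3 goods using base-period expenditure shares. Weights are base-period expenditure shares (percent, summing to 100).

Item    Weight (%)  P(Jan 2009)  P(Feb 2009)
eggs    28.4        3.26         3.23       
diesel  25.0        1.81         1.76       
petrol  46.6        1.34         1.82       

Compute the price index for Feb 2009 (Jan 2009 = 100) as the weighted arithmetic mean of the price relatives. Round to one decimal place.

115.7

eggs: 28.4 × (3.23/3.26) = 28.4 × 0.990798 = 28.1387
diesel: 25.0 × (1.76/1.81) = 25.0 × 0.972376 = 24.3094
petrol: 46.6 × (1.82/1.34) = 46.6 × 1.358209 = 63.2925
Index = Σ wᵢ·(p₁ᵢ/p₀ᵢ) = 28.1387 + 24.3094 + 63.2925 = 115.7406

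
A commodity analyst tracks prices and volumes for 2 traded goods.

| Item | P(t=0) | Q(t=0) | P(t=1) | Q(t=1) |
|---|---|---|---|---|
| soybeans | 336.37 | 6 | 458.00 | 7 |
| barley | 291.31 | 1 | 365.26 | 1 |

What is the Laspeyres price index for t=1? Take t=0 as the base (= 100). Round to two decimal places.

Laspeyres price index uses base-period quantities as weights.
ΣP(t=1)·Q(t=0) = 458.00×6 + 365.26×1 = 2748 + 365.26 = 3113.26
ΣP(t=0)·Q(t=0) = 336.37×6 + 291.31×1 = 2018.22 + 291.31 = 2309.53
Index = 3113.26 / 2309.53 × 100 = 134.8006

134.80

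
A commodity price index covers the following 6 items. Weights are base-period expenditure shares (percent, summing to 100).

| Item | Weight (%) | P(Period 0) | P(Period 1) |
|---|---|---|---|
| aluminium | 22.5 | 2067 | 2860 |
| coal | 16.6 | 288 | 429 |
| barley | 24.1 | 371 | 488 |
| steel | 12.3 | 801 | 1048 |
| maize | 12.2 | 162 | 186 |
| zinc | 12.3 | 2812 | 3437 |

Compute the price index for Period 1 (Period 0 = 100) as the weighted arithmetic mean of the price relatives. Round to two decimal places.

132.69

aluminium: 22.5 × (2860/2067) = 22.5 × 1.383648 = 31.1321
coal: 16.6 × (429/288) = 16.6 × 1.489583 = 24.7271
barley: 24.1 × (488/371) = 24.1 × 1.315364 = 31.7003
steel: 12.3 × (1048/801) = 12.3 × 1.308365 = 16.0929
maize: 12.2 × (186/162) = 12.2 × 1.148148 = 14.0074
zinc: 12.3 × (3437/2812) = 12.3 × 1.222262 = 15.0338
Index = Σ wᵢ·(p₁ᵢ/p₀ᵢ) = 31.1321 + 24.7271 + 31.7003 + 16.0929 + 14.0074 + 15.0338 = 132.6935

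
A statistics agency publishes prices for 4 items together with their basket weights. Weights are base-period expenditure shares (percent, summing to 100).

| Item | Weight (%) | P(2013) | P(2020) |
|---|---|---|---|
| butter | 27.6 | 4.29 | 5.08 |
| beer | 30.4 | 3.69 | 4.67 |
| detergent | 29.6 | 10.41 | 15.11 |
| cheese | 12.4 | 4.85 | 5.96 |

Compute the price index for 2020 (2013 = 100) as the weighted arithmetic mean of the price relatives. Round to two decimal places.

butter: 27.6 × (5.08/4.29) = 27.6 × 1.184149 = 32.6825
beer: 30.4 × (4.67/3.69) = 30.4 × 1.265583 = 38.4737
detergent: 29.6 × (15.11/10.41) = 29.6 × 1.451489 = 42.9641
cheese: 12.4 × (5.96/4.85) = 12.4 × 1.228866 = 15.2379
Index = Σ wᵢ·(p₁ᵢ/p₀ᵢ) = 32.6825 + 38.4737 + 42.9641 + 15.2379 = 129.3582

129.36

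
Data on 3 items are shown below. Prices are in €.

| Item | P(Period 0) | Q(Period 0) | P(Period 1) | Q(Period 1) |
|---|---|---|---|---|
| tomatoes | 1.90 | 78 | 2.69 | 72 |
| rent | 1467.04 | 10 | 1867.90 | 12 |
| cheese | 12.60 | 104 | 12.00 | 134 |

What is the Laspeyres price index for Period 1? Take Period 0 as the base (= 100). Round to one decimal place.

Laspeyres price index uses base-period quantities as weights.
ΣP(Period 1)·Q(Period 0) = 2.69×78 + 1867.90×10 + 12.00×104 = 209.82 + 18679 + 1248 = 20136.82
ΣP(Period 0)·Q(Period 0) = 1.90×78 + 1467.04×10 + 12.60×104 = 148.2 + 14670.4 + 1310.4 = 16129
Index = 20136.82 / 16129 × 100 = 124.8485

124.8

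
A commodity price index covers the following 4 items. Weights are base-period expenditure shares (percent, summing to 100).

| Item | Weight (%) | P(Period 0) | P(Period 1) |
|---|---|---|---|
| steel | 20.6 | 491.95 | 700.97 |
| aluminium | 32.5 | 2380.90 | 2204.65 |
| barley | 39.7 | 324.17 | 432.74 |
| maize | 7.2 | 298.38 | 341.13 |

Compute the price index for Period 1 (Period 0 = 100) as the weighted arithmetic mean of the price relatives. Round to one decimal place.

steel: 20.6 × (700.97/491.95) = 20.6 × 1.424881 = 29.3525
aluminium: 32.5 × (2204.65/2380.90) = 32.5 × 0.925973 = 30.0941
barley: 39.7 × (432.74/324.17) = 39.7 × 1.334917 = 52.9962
maize: 7.2 × (341.13/298.38) = 7.2 × 1.143274 = 8.2316
Index = Σ wᵢ·(p₁ᵢ/p₀ᵢ) = 29.3525 + 30.0941 + 52.9962 + 8.2316 = 120.6744

120.7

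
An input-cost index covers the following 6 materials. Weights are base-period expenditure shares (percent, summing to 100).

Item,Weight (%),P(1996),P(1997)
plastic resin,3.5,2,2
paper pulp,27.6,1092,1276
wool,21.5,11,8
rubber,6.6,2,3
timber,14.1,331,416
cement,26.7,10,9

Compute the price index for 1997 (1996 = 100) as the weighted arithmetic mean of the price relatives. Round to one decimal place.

plastic resin: 3.5 × (2/2) = 3.5 × 1.000000 = 3.5000
paper pulp: 27.6 × (1276/1092) = 27.6 × 1.168498 = 32.2505
wool: 21.5 × (8/11) = 21.5 × 0.727273 = 15.6364
rubber: 6.6 × (3/2) = 6.6 × 1.500000 = 9.9000
timber: 14.1 × (416/331) = 14.1 × 1.256798 = 17.7208
cement: 26.7 × (9/10) = 26.7 × 0.900000 = 24.0300
Index = Σ wᵢ·(p₁ᵢ/p₀ᵢ) = 3.5000 + 32.2505 + 15.6364 + 9.9000 + 17.7208 + 24.0300 = 103.0378

103.0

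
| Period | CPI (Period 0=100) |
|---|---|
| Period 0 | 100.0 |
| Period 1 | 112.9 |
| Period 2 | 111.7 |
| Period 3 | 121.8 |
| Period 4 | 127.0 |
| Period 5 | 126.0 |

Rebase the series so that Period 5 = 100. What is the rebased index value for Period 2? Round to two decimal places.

88.65

Rebased(Period 2) = 111.7 / 126.0 × 100 = 88.6508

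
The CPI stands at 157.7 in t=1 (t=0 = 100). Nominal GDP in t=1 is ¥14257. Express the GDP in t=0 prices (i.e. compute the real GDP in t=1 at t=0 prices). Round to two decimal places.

Real = Nominal ÷ (Index/100) = 14257 ÷ (157.7/100)
     = 14257 ÷ 1.577 = 9040.5834

9040.58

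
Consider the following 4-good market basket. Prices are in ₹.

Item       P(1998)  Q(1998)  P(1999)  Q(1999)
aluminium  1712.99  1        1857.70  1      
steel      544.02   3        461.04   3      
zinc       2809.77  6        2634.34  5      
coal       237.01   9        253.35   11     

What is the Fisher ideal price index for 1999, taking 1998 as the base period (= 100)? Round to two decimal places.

Laspeyres component (base-period weights):
ΣP(1999)Q(1998) = 1857.70×1 + 461.04×3 + 2634.34×6 + 253.35×9 = 1857.7 + 1383.12 + 15806.04 + 2280.15 = 21327.01
ΣP(1998)Q(1998) = 1712.99×1 + 544.02×3 + 2809.77×6 + 237.01×9 = 1712.99 + 1632.06 + 16858.62 + 2133.09 = 22336.76
L = 21327.01 / 22336.76 × 100 = 95.4794
Paasche component (current-period weights):
ΣP(1999)Q(1999) = 1857.70×1 + 461.04×3 + 2634.34×5 + 253.35×11 = 1857.7 + 1383.12 + 13171.7 + 2786.85 = 19199.37
ΣP(1998)Q(1999) = 1712.99×1 + 544.02×3 + 2809.77×5 + 237.01×11 = 1712.99 + 1632.06 + 14048.85 + 2607.11 = 20001.01
P = 19199.37 / 20001.01 × 100 = 95.9920
Fisher = √(L × P) = √(95.4794 × 95.9920) = 95.7354

95.74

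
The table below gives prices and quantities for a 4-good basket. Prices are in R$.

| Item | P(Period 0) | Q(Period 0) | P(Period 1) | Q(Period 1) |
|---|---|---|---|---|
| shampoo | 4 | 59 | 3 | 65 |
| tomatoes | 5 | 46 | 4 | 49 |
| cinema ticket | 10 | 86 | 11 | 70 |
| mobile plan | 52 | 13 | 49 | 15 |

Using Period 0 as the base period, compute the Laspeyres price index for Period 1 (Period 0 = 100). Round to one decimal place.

Laspeyres price index uses base-period quantities as weights.
ΣP(Period 1)·Q(Period 0) = 3×59 + 4×46 + 11×86 + 49×13 = 177 + 184 + 946 + 637 = 1944
ΣP(Period 0)·Q(Period 0) = 4×59 + 5×46 + 10×86 + 52×13 = 236 + 230 + 860 + 676 = 2002
Index = 1944 / 2002 × 100 = 97.1029

97.1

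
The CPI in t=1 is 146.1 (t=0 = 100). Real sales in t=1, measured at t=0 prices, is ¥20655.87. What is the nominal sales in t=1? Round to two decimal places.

Nominal = Real × (Index/100) = 20655.87 × (146.1/100)
        = 20655.87 × 1.461 = 30178.2261

30178.23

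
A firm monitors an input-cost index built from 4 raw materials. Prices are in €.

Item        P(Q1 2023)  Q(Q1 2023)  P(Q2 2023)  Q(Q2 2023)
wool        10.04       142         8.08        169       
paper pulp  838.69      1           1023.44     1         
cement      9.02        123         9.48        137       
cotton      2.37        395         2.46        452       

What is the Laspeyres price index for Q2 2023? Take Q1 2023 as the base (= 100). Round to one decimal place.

Laspeyres price index uses base-period quantities as weights.
ΣP(Q2 2023)·Q(Q1 2023) = 8.08×142 + 1023.44×1 + 9.48×123 + 2.46×395 = 1147.36 + 1023.44 + 1166.04 + 971.7 = 4308.54
ΣP(Q1 2023)·Q(Q1 2023) = 10.04×142 + 838.69×1 + 9.02×123 + 2.37×395 = 1425.68 + 838.69 + 1109.46 + 936.15 = 4309.98
Index = 4308.54 / 4309.98 × 100 = 99.9666

100.0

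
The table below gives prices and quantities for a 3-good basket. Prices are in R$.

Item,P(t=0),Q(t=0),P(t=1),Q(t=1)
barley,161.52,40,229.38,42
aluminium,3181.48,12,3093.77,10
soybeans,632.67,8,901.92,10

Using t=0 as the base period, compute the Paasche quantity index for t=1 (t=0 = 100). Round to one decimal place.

Paasche quantity index uses current-period prices as weights.
ΣP(t=1)·Q(t=1) = 229.38×42 + 3093.77×10 + 901.92×10 = 9633.96 + 30937.7 + 9019.2 = 49590.86
ΣP(t=1)·Q(t=0) = 229.38×40 + 3093.77×12 + 901.92×8 = 9175.2 + 37125.24 + 7215.36 = 53515.8
Index = 49590.86 / 53515.8 × 100 = 92.6658

92.7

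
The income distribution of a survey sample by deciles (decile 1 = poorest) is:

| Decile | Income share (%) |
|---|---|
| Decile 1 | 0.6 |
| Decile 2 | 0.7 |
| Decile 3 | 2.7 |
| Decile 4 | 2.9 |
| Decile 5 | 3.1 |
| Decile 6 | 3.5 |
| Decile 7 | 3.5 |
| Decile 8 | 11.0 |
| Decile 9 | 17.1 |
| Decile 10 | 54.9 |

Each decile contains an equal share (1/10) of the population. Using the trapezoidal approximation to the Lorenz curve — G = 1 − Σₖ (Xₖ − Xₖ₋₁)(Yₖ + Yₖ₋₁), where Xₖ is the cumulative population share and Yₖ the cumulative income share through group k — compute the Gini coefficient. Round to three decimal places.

Cumulative income shares Yₖ: 0.0060, 0.0130, 0.0400, 0.0690, 0.1000, 0.1350, 0.1700, 0.2800, 0.4510, 1.0000
Σ (Xₖ−Xₖ₋₁)(Yₖ+Yₖ₋₁) = (1/10)(0.0060+0.0000) + (1/10)(0.0130+0.0060) + (1/10)(0.0400+0.0130) + (1/10)(0.0690+0.0400) + (1/10)(0.1000+0.0690) + (1/10)(0.1350+0.1000) + (1/10)(0.1700+0.1350) + (1/10)(0.2800+0.1700) + (1/10)(0.4510+0.2800) + (1/10)(1.0000+0.4510)
  = 0.0006 + 0.0019 + 0.0053 + 0.0109 + 0.0169 + 0.0235 + 0.0305 + 0.0450 + 0.0731 + 0.1451 = 0.3528
G = 1 − 0.3528 = 0.6472

0.647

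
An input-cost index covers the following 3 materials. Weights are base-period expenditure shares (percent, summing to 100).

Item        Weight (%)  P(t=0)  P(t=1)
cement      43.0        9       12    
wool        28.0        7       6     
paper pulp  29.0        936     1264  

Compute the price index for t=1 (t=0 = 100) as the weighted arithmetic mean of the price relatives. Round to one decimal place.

120.5

cement: 43.0 × (12/9) = 43.0 × 1.333333 = 57.3333
wool: 28.0 × (6/7) = 28.0 × 0.857143 = 24.0000
paper pulp: 29.0 × (1264/936) = 29.0 × 1.350427 = 39.1624
Index = Σ wᵢ·(p₁ᵢ/p₀ᵢ) = 57.3333 + 24.0000 + 39.1624 = 120.4957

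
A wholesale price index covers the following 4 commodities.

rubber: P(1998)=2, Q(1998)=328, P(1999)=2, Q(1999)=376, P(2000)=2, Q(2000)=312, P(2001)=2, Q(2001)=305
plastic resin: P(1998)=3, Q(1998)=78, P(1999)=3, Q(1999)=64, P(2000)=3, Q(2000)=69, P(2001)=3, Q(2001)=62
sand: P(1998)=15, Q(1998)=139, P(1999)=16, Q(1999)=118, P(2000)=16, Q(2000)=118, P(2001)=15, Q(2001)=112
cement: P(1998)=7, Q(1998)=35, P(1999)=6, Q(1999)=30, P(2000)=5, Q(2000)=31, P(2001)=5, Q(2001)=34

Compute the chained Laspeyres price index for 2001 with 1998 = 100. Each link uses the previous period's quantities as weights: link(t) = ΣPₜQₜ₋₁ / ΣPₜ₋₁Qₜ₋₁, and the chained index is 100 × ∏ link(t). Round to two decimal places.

Link 1998→1999:
ΣP(1999)Q(1998) = 2×328 + 3×78 + 16×139 + 6×35 = 656 + 234 + 2224 + 210 = 3324
ΣP(1998)Q(1998) = 2×328 + 3×78 + 15×139 + 7×35 = 656 + 234 + 2085 + 245 = 3220
link = 3324/3220 = 1.032298
Link 1999→2000:
ΣP(2000)Q(1999) = 2×376 + 3×64 + 16×118 + 5×30 = 752 + 192 + 1888 + 150 = 2982
ΣP(1999)Q(1999) = 2×376 + 3×64 + 16×118 + 6×30 = 752 + 192 + 1888 + 180 = 3012
link = 2982/3012 = 0.990040
Link 2000→2001:
ΣP(2001)Q(2000) = 2×312 + 3×69 + 15×118 + 5×31 = 624 + 207 + 1770 + 155 = 2756
ΣP(2000)Q(2000) = 2×312 + 3×69 + 16×118 + 5×31 = 624 + 207 + 1888 + 155 = 2874
link = 2756/2874 = 0.958942
Chained index = 100 × 1.032298 × 0.990040 × 0.958942 = 98.0055

98.01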